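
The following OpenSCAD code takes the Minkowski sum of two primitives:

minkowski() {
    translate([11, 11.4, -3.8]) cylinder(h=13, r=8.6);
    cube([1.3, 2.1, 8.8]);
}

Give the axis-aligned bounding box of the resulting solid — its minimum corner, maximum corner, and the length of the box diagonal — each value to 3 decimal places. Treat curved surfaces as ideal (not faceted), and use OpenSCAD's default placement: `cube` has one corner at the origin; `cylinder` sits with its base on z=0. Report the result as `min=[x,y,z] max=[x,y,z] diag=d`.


min=[2.400,2.800,-3.800] max=[20.900,22.100,18.000] diag=34.496

A = translate([11, 11.4, -3.8]) cylinder(h=13, r=8.6) → bbox [2.4,2.8,-3.8] .. [19.6,20,9.2]
B = cube([1.3, 2.1, 8.8]) → bbox [0,0,0] .. [1.3,2.1,8.8]
lo = A.lo+B.lo = [2.4+0, 2.8+0, -3.8+0] = [2.400,2.800,-3.800]
hi = A.hi+B.hi = [19.6+1.3, 20+2.1, 9.2+8.8] = [20.900,22.100,18.000]
diag = √(18.5²+19.3²+21.8²) = √1189.98 = 34.496


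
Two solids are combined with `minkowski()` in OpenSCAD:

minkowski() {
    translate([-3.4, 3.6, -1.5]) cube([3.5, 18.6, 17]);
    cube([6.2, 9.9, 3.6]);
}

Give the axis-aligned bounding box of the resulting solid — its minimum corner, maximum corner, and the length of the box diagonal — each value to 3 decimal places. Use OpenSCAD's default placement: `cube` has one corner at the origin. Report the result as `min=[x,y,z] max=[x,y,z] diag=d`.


min=[-3.400,3.600,-1.500] max=[6.300,32.100,19.100] diag=36.479

A = translate([-3.4, 3.6, -1.5]) cube([3.5, 18.6, 17]) → bbox [-3.4,3.6,-1.5] .. [0.1,22.2,15.5]
B = cube([6.2, 9.9, 3.6]) → bbox [0,0,0] .. [6.2,9.9,3.6]
lo = A.lo+B.lo = [-3.4+0, 3.6+0, -1.5+0] = [-3.400,3.600,-1.500]
hi = A.hi+B.hi = [0.1+6.2, 22.2+9.9, 15.5+3.6] = [6.300,32.100,19.100]
diag = √(9.7²+28.5²+20.6²) = √1330.7 = 36.479


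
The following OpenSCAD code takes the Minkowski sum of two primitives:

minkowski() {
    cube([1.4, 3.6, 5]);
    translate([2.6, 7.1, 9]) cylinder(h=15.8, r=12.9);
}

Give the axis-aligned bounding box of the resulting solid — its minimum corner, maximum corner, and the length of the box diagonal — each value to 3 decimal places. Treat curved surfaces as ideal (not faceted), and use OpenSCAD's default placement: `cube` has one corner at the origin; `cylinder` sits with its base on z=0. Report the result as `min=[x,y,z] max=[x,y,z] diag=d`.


min=[-10.300,-5.800,9.000] max=[16.900,23.600,29.800] diag=45.131

A = translate([2.6, 7.1, 9]) cylinder(h=15.8, r=12.9) → bbox [-10.3,-5.8,9] .. [15.5,20,24.8]
B = cube([1.4, 3.6, 5]) → bbox [0,0,0] .. [1.4,3.6,5]
lo = A.lo+B.lo = [-10.3+0, -5.8+0, 9+0] = [-10.300,-5.800,9.000]
hi = A.hi+B.hi = [15.5+1.4, 20+3.6, 24.8+5] = [16.900,23.600,29.800]
diag = √(27.2²+29.4²+20.8²) = √2036.84 = 45.131


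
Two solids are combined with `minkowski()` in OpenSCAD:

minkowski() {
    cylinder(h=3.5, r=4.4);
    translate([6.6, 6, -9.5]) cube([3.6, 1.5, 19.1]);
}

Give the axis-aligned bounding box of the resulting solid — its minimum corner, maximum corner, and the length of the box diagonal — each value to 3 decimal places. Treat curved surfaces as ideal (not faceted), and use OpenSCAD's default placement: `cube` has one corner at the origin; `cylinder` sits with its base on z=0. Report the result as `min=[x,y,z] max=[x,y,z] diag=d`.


A = translate([6.6, 6, -9.5]) cube([3.6, 1.5, 19.1]) → bbox [6.6,6,-9.5] .. [10.2,7.5,9.6]
B = cylinder(h=3.5, r=4.4) → bbox [-4.4,-4.4,0] .. [4.4,4.4,3.5]
lo = A.lo+B.lo = [6.6-4.4, 6-4.4, -9.5+0] = [2.200,1.600,-9.500]
hi = A.hi+B.hi = [10.2+4.4, 7.5+4.4, 9.6+3.5] = [14.600,11.900,13.100]
diag = √(12.4²+10.3²+22.6²) = √770.61 = 27.760

min=[2.200,1.600,-9.500] max=[14.600,11.900,13.100] diag=27.760


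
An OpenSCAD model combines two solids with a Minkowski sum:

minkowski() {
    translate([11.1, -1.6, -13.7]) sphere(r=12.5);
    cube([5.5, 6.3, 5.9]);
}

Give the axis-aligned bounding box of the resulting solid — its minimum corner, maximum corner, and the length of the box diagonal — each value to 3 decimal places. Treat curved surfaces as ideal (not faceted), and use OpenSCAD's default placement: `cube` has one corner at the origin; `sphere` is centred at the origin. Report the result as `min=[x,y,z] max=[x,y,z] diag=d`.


A = translate([11.1, -1.6, -13.7]) sphere(r=12.5) → bbox [-1.4,-14.1,-26.2] .. [23.6,10.9,-1.2]
B = cube([5.5, 6.3, 5.9]) → bbox [0,0,0] .. [5.5,6.3,5.9]
lo = A.lo+B.lo = [-1.4+0, -14.1+0, -26.2+0] = [-1.400,-14.100,-26.200]
hi = A.hi+B.hi = [23.6+5.5, 10.9+6.3, -1.2+5.9] = [29.100,17.200,4.700]
diag = √(30.5²+31.3²+30.9²) = √2864.75 = 53.523

min=[-1.400,-14.100,-26.200] max=[29.100,17.200,4.700] diag=53.523


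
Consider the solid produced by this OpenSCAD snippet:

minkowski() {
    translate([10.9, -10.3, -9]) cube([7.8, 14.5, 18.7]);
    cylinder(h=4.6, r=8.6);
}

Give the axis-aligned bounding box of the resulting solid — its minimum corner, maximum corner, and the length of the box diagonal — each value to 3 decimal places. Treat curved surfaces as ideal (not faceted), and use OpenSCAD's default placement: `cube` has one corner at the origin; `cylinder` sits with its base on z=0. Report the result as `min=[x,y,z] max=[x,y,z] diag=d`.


A = translate([10.9, -10.3, -9]) cube([7.8, 14.5, 18.7]) → bbox [10.9,-10.3,-9] .. [18.7,4.2,9.7]
B = cylinder(h=4.6, r=8.6) → bbox [-8.6,-8.6,0] .. [8.6,8.6,4.6]
lo = A.lo+B.lo = [10.9-8.6, -10.3-8.6, -9+0] = [2.300,-18.900,-9.000]
hi = A.hi+B.hi = [18.7+8.6, 4.2+8.6, 9.7+4.6] = [27.300,12.800,14.300]
diag = √(25²+31.7²+23.3²) = √2172.78 = 46.613

min=[2.300,-18.900,-9.000] max=[27.300,12.800,14.300] diag=46.613


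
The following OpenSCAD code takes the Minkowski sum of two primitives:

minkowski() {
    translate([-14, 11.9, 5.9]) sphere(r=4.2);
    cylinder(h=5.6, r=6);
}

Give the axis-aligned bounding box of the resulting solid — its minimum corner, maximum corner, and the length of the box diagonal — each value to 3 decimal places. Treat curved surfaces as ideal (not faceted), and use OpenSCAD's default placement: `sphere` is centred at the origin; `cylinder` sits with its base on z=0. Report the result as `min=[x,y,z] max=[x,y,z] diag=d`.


min=[-24.200,1.700,1.700] max=[-3.800,22.100,15.700] diag=32.067

A = translate([-14, 11.9, 5.9]) sphere(r=4.2) → bbox [-18.2,7.7,1.7] .. [-9.8,16.1,10.1]
B = cylinder(h=5.6, r=6) → bbox [-6,-6,0] .. [6,6,5.6]
lo = A.lo+B.lo = [-18.2-6, 7.7-6, 1.7+0] = [-24.200,1.700,1.700]
hi = A.hi+B.hi = [-9.8+6, 16.1+6, 10.1+5.6] = [-3.800,22.100,15.700]
diag = √(20.4²+20.4²+14²) = √1028.32 = 32.067


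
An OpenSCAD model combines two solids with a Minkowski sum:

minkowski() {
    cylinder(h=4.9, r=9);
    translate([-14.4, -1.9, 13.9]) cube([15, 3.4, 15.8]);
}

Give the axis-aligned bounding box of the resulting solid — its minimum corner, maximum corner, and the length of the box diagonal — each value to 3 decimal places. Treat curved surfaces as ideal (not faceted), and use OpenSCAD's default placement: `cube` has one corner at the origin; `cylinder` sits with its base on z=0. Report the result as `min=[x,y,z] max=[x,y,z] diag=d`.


A = translate([-14.4, -1.9, 13.9]) cube([15, 3.4, 15.8]) → bbox [-14.4,-1.9,13.9] .. [0.6,1.5,29.7]
B = cylinder(h=4.9, r=9) → bbox [-9,-9,0] .. [9,9,4.9]
lo = A.lo+B.lo = [-14.4-9, -1.9-9, 13.9+0] = [-23.400,-10.900,13.900]
hi = A.hi+B.hi = [0.6+9, 1.5+9, 29.7+4.9] = [9.600,10.500,34.600]
diag = √(33²+21.4²+20.7²) = √1975.45 = 44.446

min=[-23.400,-10.900,13.900] max=[9.600,10.500,34.600] diag=44.446


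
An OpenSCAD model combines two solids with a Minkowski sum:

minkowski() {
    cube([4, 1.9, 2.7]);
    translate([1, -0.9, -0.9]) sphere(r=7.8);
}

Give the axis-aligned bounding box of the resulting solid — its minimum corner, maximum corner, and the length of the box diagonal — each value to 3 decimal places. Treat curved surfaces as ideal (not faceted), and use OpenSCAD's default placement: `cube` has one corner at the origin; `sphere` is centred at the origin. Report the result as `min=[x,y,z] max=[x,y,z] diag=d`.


A = translate([1, -0.9, -0.9]) sphere(r=7.8) → bbox [-6.8,-8.7,-8.7] .. [8.8,6.9,6.9]
B = cube([4, 1.9, 2.7]) → bbox [0,0,0] .. [4,1.9,2.7]
lo = A.lo+B.lo = [-6.8+0, -8.7+0, -8.7+0] = [-6.800,-8.700,-8.700]
hi = A.hi+B.hi = [8.8+4, 6.9+1.9, 6.9+2.7] = [12.800,8.800,9.600]
diag = √(19.6²+17.5²+18.3²) = √1025.3 = 32.020

min=[-6.800,-8.700,-8.700] max=[12.800,8.800,9.600] diag=32.020


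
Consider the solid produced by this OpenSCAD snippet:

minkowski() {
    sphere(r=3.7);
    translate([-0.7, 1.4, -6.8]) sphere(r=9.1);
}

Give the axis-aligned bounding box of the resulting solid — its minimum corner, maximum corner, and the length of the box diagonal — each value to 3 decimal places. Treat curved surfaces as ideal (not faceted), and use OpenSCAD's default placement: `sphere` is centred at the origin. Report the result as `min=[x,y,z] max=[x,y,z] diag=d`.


A = translate([-0.7, 1.4, -6.8]) sphere(r=9.1) → bbox [-9.8,-7.7,-15.9] .. [8.4,10.5,2.3]
B = sphere(r=3.7) → bbox [-3.7,-3.7,-3.7] .. [3.7,3.7,3.7]
lo = A.lo+B.lo = [-9.8-3.7, -7.7-3.7, -15.9-3.7] = [-13.500,-11.400,-19.600]
hi = A.hi+B.hi = [8.4+3.7, 10.5+3.7, 2.3+3.7] = [12.100,14.200,6.000]
diag = √(25.6²+25.6²+25.6²) = √1966.08 = 44.341

min=[-13.500,-11.400,-19.600] max=[12.100,14.200,6.000] diag=44.341


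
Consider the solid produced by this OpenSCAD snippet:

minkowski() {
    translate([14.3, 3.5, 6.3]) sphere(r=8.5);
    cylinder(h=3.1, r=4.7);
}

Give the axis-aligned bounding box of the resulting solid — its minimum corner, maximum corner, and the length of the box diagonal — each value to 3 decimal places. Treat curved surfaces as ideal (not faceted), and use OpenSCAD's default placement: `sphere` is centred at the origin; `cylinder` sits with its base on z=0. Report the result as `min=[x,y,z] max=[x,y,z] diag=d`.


min=[1.100,-9.700,-2.200] max=[27.500,16.700,17.900] diag=42.402

A = translate([14.3, 3.5, 6.3]) sphere(r=8.5) → bbox [5.8,-5,-2.2] .. [22.8,12,14.8]
B = cylinder(h=3.1, r=4.7) → bbox [-4.7,-4.7,0] .. [4.7,4.7,3.1]
lo = A.lo+B.lo = [5.8-4.7, -5-4.7, -2.2+0] = [1.100,-9.700,-2.200]
hi = A.hi+B.hi = [22.8+4.7, 12+4.7, 14.8+3.1] = [27.500,16.700,17.900]
diag = √(26.4²+26.4²+20.1²) = √1797.93 = 42.402


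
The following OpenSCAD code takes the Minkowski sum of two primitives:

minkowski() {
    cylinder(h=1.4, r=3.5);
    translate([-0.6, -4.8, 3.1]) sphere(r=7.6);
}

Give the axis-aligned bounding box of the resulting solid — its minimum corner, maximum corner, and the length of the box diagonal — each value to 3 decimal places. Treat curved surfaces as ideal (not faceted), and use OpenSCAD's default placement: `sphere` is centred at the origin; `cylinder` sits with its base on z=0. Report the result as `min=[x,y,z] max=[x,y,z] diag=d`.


A = translate([-0.6, -4.8, 3.1]) sphere(r=7.6) → bbox [-8.2,-12.4,-4.5] .. [7,2.8,10.7]
B = cylinder(h=1.4, r=3.5) → bbox [-3.5,-3.5,0] .. [3.5,3.5,1.4]
lo = A.lo+B.lo = [-8.2-3.5, -12.4-3.5, -4.5+0] = [-11.700,-15.900,-4.500]
hi = A.hi+B.hi = [7+3.5, 2.8+3.5, 10.7+1.4] = [10.500,6.300,12.100]
diag = √(22.2²+22.2²+16.6²) = √1261.24 = 35.514

min=[-11.700,-15.900,-4.500] max=[10.500,6.300,12.100] diag=35.514


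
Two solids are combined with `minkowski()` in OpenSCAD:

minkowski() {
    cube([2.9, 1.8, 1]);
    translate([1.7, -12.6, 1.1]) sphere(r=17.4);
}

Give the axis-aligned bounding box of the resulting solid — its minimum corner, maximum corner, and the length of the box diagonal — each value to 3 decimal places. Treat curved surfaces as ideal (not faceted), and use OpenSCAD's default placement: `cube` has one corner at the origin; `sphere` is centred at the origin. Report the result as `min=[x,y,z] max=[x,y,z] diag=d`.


A = translate([1.7, -12.6, 1.1]) sphere(r=17.4) → bbox [-15.7,-30,-16.3] .. [19.1,4.8,18.5]
B = cube([2.9, 1.8, 1]) → bbox [0,0,0] .. [2.9,1.8,1]
lo = A.lo+B.lo = [-15.7+0, -30+0, -16.3+0] = [-15.700,-30.000,-16.300]
hi = A.hi+B.hi = [19.1+2.9, 4.8+1.8, 18.5+1] = [22.000,6.600,19.500]
diag = √(37.7²+36.6²+35.8²) = √4042.49 = 63.581

min=[-15.700,-30.000,-16.300] max=[22.000,6.600,19.500] diag=63.581


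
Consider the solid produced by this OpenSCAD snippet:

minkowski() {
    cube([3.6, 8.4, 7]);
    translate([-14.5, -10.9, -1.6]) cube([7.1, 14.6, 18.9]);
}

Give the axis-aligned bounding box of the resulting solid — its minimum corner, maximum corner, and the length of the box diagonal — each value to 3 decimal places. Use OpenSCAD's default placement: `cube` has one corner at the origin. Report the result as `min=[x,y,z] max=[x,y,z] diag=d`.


A = translate([-14.5, -10.9, -1.6]) cube([7.1, 14.6, 18.9]) → bbox [-14.5,-10.9,-1.6] .. [-7.4,3.7,17.3]
B = cube([3.6, 8.4, 7]) → bbox [0,0,0] .. [3.6,8.4,7]
lo = A.lo+B.lo = [-14.5+0, -10.9+0, -1.6+0] = [-14.500,-10.900,-1.600]
hi = A.hi+B.hi = [-7.4+3.6, 3.7+8.4, 17.3+7] = [-3.800,12.100,24.300]
diag = √(10.7²+23²+25.9²) = √1314.3 = 36.253

min=[-14.500,-10.900,-1.600] max=[-3.800,12.100,24.300] diag=36.253


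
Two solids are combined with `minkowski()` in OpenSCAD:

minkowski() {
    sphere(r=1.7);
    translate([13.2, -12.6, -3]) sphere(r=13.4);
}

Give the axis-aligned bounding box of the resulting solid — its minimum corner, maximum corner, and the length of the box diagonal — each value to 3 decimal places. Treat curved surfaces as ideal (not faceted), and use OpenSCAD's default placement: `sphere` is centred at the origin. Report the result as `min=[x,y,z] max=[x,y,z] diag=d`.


min=[-1.900,-27.700,-18.100] max=[28.300,2.500,12.100] diag=52.308

A = translate([13.2, -12.6, -3]) sphere(r=13.4) → bbox [-0.2,-26,-16.4] .. [26.6,0.8,10.4]
B = sphere(r=1.7) → bbox [-1.7,-1.7,-1.7] .. [1.7,1.7,1.7]
lo = A.lo+B.lo = [-0.2-1.7, -26-1.7, -16.4-1.7] = [-1.900,-27.700,-18.100]
hi = A.hi+B.hi = [26.6+1.7, 0.8+1.7, 10.4+1.7] = [28.300,2.500,12.100]
diag = √(30.2²+30.2²+30.2²) = √2736.12 = 52.308


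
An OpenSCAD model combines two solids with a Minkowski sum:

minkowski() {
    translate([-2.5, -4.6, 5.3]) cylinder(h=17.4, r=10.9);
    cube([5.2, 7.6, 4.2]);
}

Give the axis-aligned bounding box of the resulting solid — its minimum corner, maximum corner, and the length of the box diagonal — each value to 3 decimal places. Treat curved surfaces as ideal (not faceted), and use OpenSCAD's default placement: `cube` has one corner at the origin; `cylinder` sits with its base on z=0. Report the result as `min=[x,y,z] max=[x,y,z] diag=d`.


min=[-13.400,-15.500,5.300] max=[13.600,13.900,26.900] diag=45.386

A = translate([-2.5, -4.6, 5.3]) cylinder(h=17.4, r=10.9) → bbox [-13.4,-15.5,5.3] .. [8.4,6.3,22.7]
B = cube([5.2, 7.6, 4.2]) → bbox [0,0,0] .. [5.2,7.6,4.2]
lo = A.lo+B.lo = [-13.4+0, -15.5+0, 5.3+0] = [-13.400,-15.500,5.300]
hi = A.hi+B.hi = [8.4+5.2, 6.3+7.6, 22.7+4.2] = [13.600,13.900,26.900]
diag = √(27²+29.4²+21.6²) = √2059.92 = 45.386


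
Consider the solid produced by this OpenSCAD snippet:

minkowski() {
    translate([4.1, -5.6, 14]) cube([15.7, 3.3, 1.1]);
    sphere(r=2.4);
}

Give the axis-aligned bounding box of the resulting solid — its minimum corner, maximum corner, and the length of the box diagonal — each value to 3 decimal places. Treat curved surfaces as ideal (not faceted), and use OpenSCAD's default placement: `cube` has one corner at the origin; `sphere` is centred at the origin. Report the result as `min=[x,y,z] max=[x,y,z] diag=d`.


min=[1.700,-8.000,11.600] max=[22.200,0.100,17.500] diag=22.818

A = translate([4.1, -5.6, 14]) cube([15.7, 3.3, 1.1]) → bbox [4.1,-5.6,14] .. [19.8,-2.3,15.1]
B = sphere(r=2.4) → bbox [-2.4,-2.4,-2.4] .. [2.4,2.4,2.4]
lo = A.lo+B.lo = [4.1-2.4, -5.6-2.4, 14-2.4] = [1.700,-8.000,11.600]
hi = A.hi+B.hi = [19.8+2.4, -2.3+2.4, 15.1+2.4] = [22.200,0.100,17.500]
diag = √(20.5²+8.1²+5.9²) = √520.67 = 22.818


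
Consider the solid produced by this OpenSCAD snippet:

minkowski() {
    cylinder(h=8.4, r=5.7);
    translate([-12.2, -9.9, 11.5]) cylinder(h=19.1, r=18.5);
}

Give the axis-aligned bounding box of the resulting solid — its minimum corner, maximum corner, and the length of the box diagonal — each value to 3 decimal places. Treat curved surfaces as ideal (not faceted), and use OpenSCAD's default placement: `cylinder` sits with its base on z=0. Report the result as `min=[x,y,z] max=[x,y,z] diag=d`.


min=[-36.400,-34.100,11.500] max=[12.000,14.300,39.000] diag=73.766

A = translate([-12.2, -9.9, 11.5]) cylinder(h=19.1, r=18.5) → bbox [-30.7,-28.4,11.5] .. [6.3,8.6,30.6]
B = cylinder(h=8.4, r=5.7) → bbox [-5.7,-5.7,0] .. [5.7,5.7,8.4]
lo = A.lo+B.lo = [-30.7-5.7, -28.4-5.7, 11.5+0] = [-36.400,-34.100,11.500]
hi = A.hi+B.hi = [6.3+5.7, 8.6+5.7, 30.6+8.4] = [12.000,14.300,39.000]
diag = √(48.4²+48.4²+27.5²) = √5441.37 = 73.766


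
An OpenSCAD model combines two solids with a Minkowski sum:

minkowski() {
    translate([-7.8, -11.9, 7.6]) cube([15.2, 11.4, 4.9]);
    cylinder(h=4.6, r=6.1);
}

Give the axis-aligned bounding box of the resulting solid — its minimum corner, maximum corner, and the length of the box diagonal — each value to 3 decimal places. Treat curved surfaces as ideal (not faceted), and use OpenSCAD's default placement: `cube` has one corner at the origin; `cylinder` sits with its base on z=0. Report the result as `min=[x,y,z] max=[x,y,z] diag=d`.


A = translate([-7.8, -11.9, 7.6]) cube([15.2, 11.4, 4.9]) → bbox [-7.8,-11.9,7.6] .. [7.4,-0.5,12.5]
B = cylinder(h=4.6, r=6.1) → bbox [-6.1,-6.1,0] .. [6.1,6.1,4.6]
lo = A.lo+B.lo = [-7.8-6.1, -11.9-6.1, 7.6+0] = [-13.900,-18.000,7.600]
hi = A.hi+B.hi = [7.4+6.1, -0.5+6.1, 12.5+4.6] = [13.500,5.600,17.100]
diag = √(27.4²+23.6²+9.5²) = √1397.97 = 37.389

min=[-13.900,-18.000,7.600] max=[13.500,5.600,17.100] diag=37.389


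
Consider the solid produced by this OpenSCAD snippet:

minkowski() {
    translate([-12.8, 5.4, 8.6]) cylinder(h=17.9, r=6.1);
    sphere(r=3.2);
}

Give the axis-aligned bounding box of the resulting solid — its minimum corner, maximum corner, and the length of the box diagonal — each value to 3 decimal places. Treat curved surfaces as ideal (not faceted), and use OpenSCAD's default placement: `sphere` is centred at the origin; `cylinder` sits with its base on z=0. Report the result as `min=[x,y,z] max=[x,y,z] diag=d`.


A = translate([-12.8, 5.4, 8.6]) cylinder(h=17.9, r=6.1) → bbox [-18.9,-0.7,8.6] .. [-6.7,11.5,26.5]
B = sphere(r=3.2) → bbox [-3.2,-3.2,-3.2] .. [3.2,3.2,3.2]
lo = A.lo+B.lo = [-18.9-3.2, -0.7-3.2, 8.6-3.2] = [-22.100,-3.900,5.400]
hi = A.hi+B.hi = [-6.7+3.2, 11.5+3.2, 26.5+3.2] = [-3.500,14.700,29.700]
diag = √(18.6²+18.6²+24.3²) = √1282.41 = 35.811

min=[-22.100,-3.900,5.400] max=[-3.500,14.700,29.700] diag=35.811


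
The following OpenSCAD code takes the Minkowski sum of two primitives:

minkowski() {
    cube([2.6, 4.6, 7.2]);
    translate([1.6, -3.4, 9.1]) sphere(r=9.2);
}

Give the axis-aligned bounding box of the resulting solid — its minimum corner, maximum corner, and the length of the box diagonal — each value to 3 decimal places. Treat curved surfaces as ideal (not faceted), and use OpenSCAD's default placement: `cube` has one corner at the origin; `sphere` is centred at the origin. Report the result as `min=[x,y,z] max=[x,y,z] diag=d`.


min=[-7.600,-12.600,-0.100] max=[13.400,10.400,25.500] diag=40.316

A = translate([1.6, -3.4, 9.1]) sphere(r=9.2) → bbox [-7.6,-12.6,-0.1] .. [10.8,5.8,18.3]
B = cube([2.6, 4.6, 7.2]) → bbox [0,0,0] .. [2.6,4.6,7.2]
lo = A.lo+B.lo = [-7.6+0, -12.6+0, -0.1+0] = [-7.600,-12.600,-0.100]
hi = A.hi+B.hi = [10.8+2.6, 5.8+4.6, 18.3+7.2] = [13.400,10.400,25.500]
diag = √(21²+23²+25.6²) = √1625.36 = 40.316


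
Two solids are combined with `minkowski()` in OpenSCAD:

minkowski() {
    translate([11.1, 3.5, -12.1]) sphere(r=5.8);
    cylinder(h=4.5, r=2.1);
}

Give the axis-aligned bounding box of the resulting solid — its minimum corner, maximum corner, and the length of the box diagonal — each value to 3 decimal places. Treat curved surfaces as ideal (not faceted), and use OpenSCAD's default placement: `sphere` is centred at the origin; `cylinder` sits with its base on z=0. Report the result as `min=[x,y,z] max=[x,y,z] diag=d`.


A = translate([11.1, 3.5, -12.1]) sphere(r=5.8) → bbox [5.3,-2.3,-17.9] .. [16.9,9.3,-6.3]
B = cylinder(h=4.5, r=2.1) → bbox [-2.1,-2.1,0] .. [2.1,2.1,4.5]
lo = A.lo+B.lo = [5.3-2.1, -2.3-2.1, -17.9+0] = [3.200,-4.400,-17.900]
hi = A.hi+B.hi = [16.9+2.1, 9.3+2.1, -6.3+4.5] = [19.000,11.400,-1.800]
diag = √(15.8²+15.8²+16.1²) = √758.49 = 27.541

min=[3.200,-4.400,-17.900] max=[19.000,11.400,-1.800] diag=27.541


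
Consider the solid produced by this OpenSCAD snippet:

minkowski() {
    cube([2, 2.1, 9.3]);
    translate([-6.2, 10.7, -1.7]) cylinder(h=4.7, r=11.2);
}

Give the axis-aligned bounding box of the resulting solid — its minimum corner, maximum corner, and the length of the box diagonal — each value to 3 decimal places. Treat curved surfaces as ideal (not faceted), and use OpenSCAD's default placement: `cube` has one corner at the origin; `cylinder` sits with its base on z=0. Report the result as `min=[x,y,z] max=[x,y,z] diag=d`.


A = translate([-6.2, 10.7, -1.7]) cylinder(h=4.7, r=11.2) → bbox [-17.4,-0.5,-1.7] .. [5,21.9,3]
B = cube([2, 2.1, 9.3]) → bbox [0,0,0] .. [2,2.1,9.3]
lo = A.lo+B.lo = [-17.4+0, -0.5+0, -1.7+0] = [-17.400,-0.500,-1.700]
hi = A.hi+B.hi = [5+2, 21.9+2.1, 3+9.3] = [7.000,24.000,12.300]
diag = √(24.4²+24.5²+14²) = √1391.61 = 37.304

min=[-17.400,-0.500,-1.700] max=[7.000,24.000,12.300] diag=37.304


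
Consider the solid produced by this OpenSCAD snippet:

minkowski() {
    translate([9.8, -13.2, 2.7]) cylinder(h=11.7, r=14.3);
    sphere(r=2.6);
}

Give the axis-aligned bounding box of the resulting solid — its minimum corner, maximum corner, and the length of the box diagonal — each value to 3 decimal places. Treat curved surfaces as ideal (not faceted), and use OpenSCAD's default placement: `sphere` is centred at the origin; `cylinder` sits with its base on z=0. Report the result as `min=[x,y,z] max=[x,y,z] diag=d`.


min=[-7.100,-30.100,0.100] max=[26.700,3.700,17.000] diag=50.700

A = translate([9.8, -13.2, 2.7]) cylinder(h=11.7, r=14.3) → bbox [-4.5,-27.5,2.7] .. [24.1,1.1,14.4]
B = sphere(r=2.6) → bbox [-2.6,-2.6,-2.6] .. [2.6,2.6,2.6]
lo = A.lo+B.lo = [-4.5-2.6, -27.5-2.6, 2.7-2.6] = [-7.100,-30.100,0.100]
hi = A.hi+B.hi = [24.1+2.6, 1.1+2.6, 14.4+2.6] = [26.700,3.700,17.000]
diag = √(33.8²+33.8²+16.9²) = √2570.49 = 50.700


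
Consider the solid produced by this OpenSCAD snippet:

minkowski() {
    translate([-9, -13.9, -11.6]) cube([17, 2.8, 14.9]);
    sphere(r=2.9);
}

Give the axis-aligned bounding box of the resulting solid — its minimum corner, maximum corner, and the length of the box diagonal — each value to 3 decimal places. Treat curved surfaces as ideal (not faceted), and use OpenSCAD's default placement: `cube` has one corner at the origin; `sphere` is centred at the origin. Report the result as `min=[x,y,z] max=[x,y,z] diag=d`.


min=[-11.900,-16.800,-14.500] max=[10.900,-8.200,6.200] diag=31.973

A = translate([-9, -13.9, -11.6]) cube([17, 2.8, 14.9]) → bbox [-9,-13.9,-11.6] .. [8,-11.1,3.3]
B = sphere(r=2.9) → bbox [-2.9,-2.9,-2.9] .. [2.9,2.9,2.9]
lo = A.lo+B.lo = [-9-2.9, -13.9-2.9, -11.6-2.9] = [-11.900,-16.800,-14.500]
hi = A.hi+B.hi = [8+2.9, -11.1+2.9, 3.3+2.9] = [10.900,-8.200,6.200]
diag = √(22.8²+8.6²+20.7²) = √1022.29 = 31.973


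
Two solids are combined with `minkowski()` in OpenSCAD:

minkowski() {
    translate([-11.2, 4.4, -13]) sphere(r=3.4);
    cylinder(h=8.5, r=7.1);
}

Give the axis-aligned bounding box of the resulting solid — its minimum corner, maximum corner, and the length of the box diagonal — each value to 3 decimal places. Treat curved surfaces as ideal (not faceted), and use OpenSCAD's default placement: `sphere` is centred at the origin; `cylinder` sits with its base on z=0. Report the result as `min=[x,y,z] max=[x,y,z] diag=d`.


min=[-21.700,-6.100,-16.400] max=[-0.700,14.900,-1.100] diag=33.408

A = translate([-11.2, 4.4, -13]) sphere(r=3.4) → bbox [-14.6,1,-16.4] .. [-7.8,7.8,-9.6]
B = cylinder(h=8.5, r=7.1) → bbox [-7.1,-7.1,0] .. [7.1,7.1,8.5]
lo = A.lo+B.lo = [-14.6-7.1, 1-7.1, -16.4+0] = [-21.700,-6.100,-16.400]
hi = A.hi+B.hi = [-7.8+7.1, 7.8+7.1, -9.6+8.5] = [-0.700,14.900,-1.100]
diag = √(21²+21²+15.3²) = √1116.09 = 33.408


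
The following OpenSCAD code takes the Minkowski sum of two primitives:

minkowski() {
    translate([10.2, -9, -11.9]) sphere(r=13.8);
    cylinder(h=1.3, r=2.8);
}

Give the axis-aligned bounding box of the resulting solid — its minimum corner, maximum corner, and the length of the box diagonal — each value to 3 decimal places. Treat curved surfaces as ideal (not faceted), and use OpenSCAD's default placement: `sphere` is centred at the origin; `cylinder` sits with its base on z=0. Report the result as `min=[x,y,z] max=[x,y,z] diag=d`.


A = translate([10.2, -9, -11.9]) sphere(r=13.8) → bbox [-3.6,-22.8,-25.7] .. [24,4.8,1.9]
B = cylinder(h=1.3, r=2.8) → bbox [-2.8,-2.8,0] .. [2.8,2.8,1.3]
lo = A.lo+B.lo = [-3.6-2.8, -22.8-2.8, -25.7+0] = [-6.400,-25.600,-25.700]
hi = A.hi+B.hi = [24+2.8, 4.8+2.8, 1.9+1.3] = [26.800,7.600,3.200]
diag = √(33.2²+33.2²+28.9²) = √3039.69 = 55.133

min=[-6.400,-25.600,-25.700] max=[26.800,7.600,3.200] diag=55.133


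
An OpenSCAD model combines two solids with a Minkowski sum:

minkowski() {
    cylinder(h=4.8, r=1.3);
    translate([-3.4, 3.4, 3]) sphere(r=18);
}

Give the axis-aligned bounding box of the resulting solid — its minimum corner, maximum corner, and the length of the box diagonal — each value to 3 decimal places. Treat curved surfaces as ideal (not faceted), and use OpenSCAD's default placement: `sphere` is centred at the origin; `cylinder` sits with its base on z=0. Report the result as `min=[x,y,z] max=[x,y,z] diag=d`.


A = translate([-3.4, 3.4, 3]) sphere(r=18) → bbox [-21.4,-14.6,-15] .. [14.6,21.4,21]
B = cylinder(h=4.8, r=1.3) → bbox [-1.3,-1.3,0] .. [1.3,1.3,4.8]
lo = A.lo+B.lo = [-21.4-1.3, -14.6-1.3, -15+0] = [-22.700,-15.900,-15.000]
hi = A.hi+B.hi = [14.6+1.3, 21.4+1.3, 21+4.8] = [15.900,22.700,25.800]
diag = √(38.6²+38.6²+40.8²) = √4644.56 = 68.151

min=[-22.700,-15.900,-15.000] max=[15.900,22.700,25.800] diag=68.151


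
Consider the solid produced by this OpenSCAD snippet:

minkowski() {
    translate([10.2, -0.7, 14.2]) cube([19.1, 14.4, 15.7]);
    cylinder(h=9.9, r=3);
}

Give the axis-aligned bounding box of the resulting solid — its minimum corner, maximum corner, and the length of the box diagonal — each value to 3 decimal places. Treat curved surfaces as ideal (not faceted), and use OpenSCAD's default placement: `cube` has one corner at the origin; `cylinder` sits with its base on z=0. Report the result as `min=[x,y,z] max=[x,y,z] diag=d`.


min=[7.200,-3.700,14.200] max=[32.300,16.700,39.800] diag=41.250

A = translate([10.2, -0.7, 14.2]) cube([19.1, 14.4, 15.7]) → bbox [10.2,-0.7,14.2] .. [29.3,13.7,29.9]
B = cylinder(h=9.9, r=3) → bbox [-3,-3,0] .. [3,3,9.9]
lo = A.lo+B.lo = [10.2-3, -0.7-3, 14.2+0] = [7.200,-3.700,14.200]
hi = A.hi+B.hi = [29.3+3, 13.7+3, 29.9+9.9] = [32.300,16.700,39.800]
diag = √(25.1²+20.4²+25.6²) = √1701.53 = 41.250


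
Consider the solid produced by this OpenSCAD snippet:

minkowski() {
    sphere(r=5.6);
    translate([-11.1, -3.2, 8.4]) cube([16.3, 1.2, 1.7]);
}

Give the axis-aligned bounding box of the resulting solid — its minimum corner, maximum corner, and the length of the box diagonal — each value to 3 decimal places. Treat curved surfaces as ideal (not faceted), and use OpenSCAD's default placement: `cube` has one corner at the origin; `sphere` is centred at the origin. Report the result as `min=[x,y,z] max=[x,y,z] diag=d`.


A = translate([-11.1, -3.2, 8.4]) cube([16.3, 1.2, 1.7]) → bbox [-11.1,-3.2,8.4] .. [5.2,-2,10.1]
B = sphere(r=5.6) → bbox [-5.6,-5.6,-5.6] .. [5.6,5.6,5.6]
lo = A.lo+B.lo = [-11.1-5.6, -3.2-5.6, 8.4-5.6] = [-16.700,-8.800,2.800]
hi = A.hi+B.hi = [5.2+5.6, -2+5.6, 10.1+5.6] = [10.800,3.600,15.700]
diag = √(27.5²+12.4²+12.9²) = √1076.42 = 32.809

min=[-16.700,-8.800,2.800] max=[10.800,3.600,15.700] diag=32.809


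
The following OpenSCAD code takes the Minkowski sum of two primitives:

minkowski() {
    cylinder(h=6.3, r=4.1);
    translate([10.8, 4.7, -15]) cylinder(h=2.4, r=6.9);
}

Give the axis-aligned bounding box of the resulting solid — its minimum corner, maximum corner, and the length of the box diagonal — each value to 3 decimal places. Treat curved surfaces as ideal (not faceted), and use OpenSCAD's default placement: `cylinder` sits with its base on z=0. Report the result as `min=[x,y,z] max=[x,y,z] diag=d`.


A = translate([10.8, 4.7, -15]) cylinder(h=2.4, r=6.9) → bbox [3.9,-2.2,-15] .. [17.7,11.6,-12.6]
B = cylinder(h=6.3, r=4.1) → bbox [-4.1,-4.1,0] .. [4.1,4.1,6.3]
lo = A.lo+B.lo = [3.9-4.1, -2.2-4.1, -15+0] = [-0.200,-6.300,-15.000]
hi = A.hi+B.hi = [17.7+4.1, 11.6+4.1, -12.6+6.3] = [21.800,15.700,-6.300]
diag = √(22²+22²+8.7²) = √1043.69 = 32.306

min=[-0.200,-6.300,-15.000] max=[21.800,15.700,-6.300] diag=32.306


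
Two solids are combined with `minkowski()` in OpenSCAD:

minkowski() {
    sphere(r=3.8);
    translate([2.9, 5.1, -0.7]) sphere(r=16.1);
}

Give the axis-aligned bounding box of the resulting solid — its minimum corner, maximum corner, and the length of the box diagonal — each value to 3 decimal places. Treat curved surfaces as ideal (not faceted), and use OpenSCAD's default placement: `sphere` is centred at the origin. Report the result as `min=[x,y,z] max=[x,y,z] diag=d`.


A = translate([2.9, 5.1, -0.7]) sphere(r=16.1) → bbox [-13.2,-11,-16.8] .. [19,21.2,15.4]
B = sphere(r=3.8) → bbox [-3.8,-3.8,-3.8] .. [3.8,3.8,3.8]
lo = A.lo+B.lo = [-13.2-3.8, -11-3.8, -16.8-3.8] = [-17.000,-14.800,-20.600]
hi = A.hi+B.hi = [19+3.8, 21.2+3.8, 15.4+3.8] = [22.800,25.000,19.200]
diag = √(39.8²+39.8²+39.8²) = √4752.12 = 68.936

min=[-17.000,-14.800,-20.600] max=[22.800,25.000,19.200] diag=68.936


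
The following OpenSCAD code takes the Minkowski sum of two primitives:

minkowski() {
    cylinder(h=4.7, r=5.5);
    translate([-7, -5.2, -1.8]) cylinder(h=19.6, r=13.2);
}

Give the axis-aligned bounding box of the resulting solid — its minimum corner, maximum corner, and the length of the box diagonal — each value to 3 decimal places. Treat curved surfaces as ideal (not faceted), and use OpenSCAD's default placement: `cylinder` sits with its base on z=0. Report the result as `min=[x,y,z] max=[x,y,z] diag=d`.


min=[-25.700,-23.900,-1.800] max=[11.700,13.500,22.500] diag=58.207

A = translate([-7, -5.2, -1.8]) cylinder(h=19.6, r=13.2) → bbox [-20.2,-18.4,-1.8] .. [6.2,8,17.8]
B = cylinder(h=4.7, r=5.5) → bbox [-5.5,-5.5,0] .. [5.5,5.5,4.7]
lo = A.lo+B.lo = [-20.2-5.5, -18.4-5.5, -1.8+0] = [-25.700,-23.900,-1.800]
hi = A.hi+B.hi = [6.2+5.5, 8+5.5, 17.8+4.7] = [11.700,13.500,22.500]
diag = √(37.4²+37.4²+24.3²) = √3388.01 = 58.207


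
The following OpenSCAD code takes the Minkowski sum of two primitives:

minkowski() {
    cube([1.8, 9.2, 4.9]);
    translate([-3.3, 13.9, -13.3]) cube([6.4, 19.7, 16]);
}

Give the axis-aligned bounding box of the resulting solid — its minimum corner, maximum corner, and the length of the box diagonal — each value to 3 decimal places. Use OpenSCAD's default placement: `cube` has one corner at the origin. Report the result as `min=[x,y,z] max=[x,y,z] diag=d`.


min=[-3.300,13.900,-13.300] max=[4.900,42.800,7.600] diag=36.596

A = translate([-3.3, 13.9, -13.3]) cube([6.4, 19.7, 16]) → bbox [-3.3,13.9,-13.3] .. [3.1,33.6,2.7]
B = cube([1.8, 9.2, 4.9]) → bbox [0,0,0] .. [1.8,9.2,4.9]
lo = A.lo+B.lo = [-3.3+0, 13.9+0, -13.3+0] = [-3.300,13.900,-13.300]
hi = A.hi+B.hi = [3.1+1.8, 33.6+9.2, 2.7+4.9] = [4.900,42.800,7.600]
diag = √(8.2²+28.9²+20.9²) = √1339.26 = 36.596


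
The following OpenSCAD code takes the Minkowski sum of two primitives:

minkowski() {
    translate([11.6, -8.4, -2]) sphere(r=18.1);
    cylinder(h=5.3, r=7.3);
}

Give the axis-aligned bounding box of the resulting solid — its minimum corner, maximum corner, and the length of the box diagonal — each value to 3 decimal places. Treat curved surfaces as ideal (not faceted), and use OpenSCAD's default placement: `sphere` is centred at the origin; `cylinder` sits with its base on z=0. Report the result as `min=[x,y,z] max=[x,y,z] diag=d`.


A = translate([11.6, -8.4, -2]) sphere(r=18.1) → bbox [-6.5,-26.5,-20.1] .. [29.7,9.7,16.1]
B = cylinder(h=5.3, r=7.3) → bbox [-7.3,-7.3,0] .. [7.3,7.3,5.3]
lo = A.lo+B.lo = [-6.5-7.3, -26.5-7.3, -20.1+0] = [-13.800,-33.800,-20.100]
hi = A.hi+B.hi = [29.7+7.3, 9.7+7.3, 16.1+5.3] = [37.000,17.000,21.400]
diag = √(50.8²+50.8²+41.5²) = √6883.53 = 82.967

min=[-13.800,-33.800,-20.100] max=[37.000,17.000,21.400] diag=82.967


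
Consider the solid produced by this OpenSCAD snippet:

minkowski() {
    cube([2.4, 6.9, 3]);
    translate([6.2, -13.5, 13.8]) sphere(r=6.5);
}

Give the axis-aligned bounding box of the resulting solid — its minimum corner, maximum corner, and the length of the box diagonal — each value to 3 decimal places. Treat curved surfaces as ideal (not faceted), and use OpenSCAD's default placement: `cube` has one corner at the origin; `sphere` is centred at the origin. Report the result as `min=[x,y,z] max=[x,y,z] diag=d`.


min=[-0.300,-20.000,7.300] max=[15.100,-0.100,23.300] diag=29.819

A = translate([6.2, -13.5, 13.8]) sphere(r=6.5) → bbox [-0.3,-20,7.3] .. [12.7,-7,20.3]
B = cube([2.4, 6.9, 3]) → bbox [0,0,0] .. [2.4,6.9,3]
lo = A.lo+B.lo = [-0.3+0, -20+0, 7.3+0] = [-0.300,-20.000,7.300]
hi = A.hi+B.hi = [12.7+2.4, -7+6.9, 20.3+3] = [15.100,-0.100,23.300]
diag = √(15.4²+19.9²+16²) = √889.17 = 29.819


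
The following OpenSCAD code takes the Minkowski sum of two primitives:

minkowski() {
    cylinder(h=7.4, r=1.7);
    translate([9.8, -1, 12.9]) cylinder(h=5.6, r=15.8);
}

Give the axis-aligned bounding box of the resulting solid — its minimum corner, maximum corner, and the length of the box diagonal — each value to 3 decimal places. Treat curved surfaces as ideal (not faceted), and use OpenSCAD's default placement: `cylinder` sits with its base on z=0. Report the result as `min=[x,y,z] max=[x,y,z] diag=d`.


min=[-7.700,-18.500,12.900] max=[27.300,16.500,25.900] diag=51.176

A = translate([9.8, -1, 12.9]) cylinder(h=5.6, r=15.8) → bbox [-6,-16.8,12.9] .. [25.6,14.8,18.5]
B = cylinder(h=7.4, r=1.7) → bbox [-1.7,-1.7,0] .. [1.7,1.7,7.4]
lo = A.lo+B.lo = [-6-1.7, -16.8-1.7, 12.9+0] = [-7.700,-18.500,12.900]
hi = A.hi+B.hi = [25.6+1.7, 14.8+1.7, 18.5+7.4] = [27.300,16.500,25.900]
diag = √(35²+35²+13²) = √2619 = 51.176


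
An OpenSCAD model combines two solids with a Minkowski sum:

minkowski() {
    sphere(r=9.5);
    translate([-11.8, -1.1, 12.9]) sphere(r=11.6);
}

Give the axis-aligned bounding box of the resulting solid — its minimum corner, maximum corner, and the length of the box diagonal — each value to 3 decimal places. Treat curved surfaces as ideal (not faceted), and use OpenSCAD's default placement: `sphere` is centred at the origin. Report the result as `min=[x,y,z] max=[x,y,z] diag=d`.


A = translate([-11.8, -1.1, 12.9]) sphere(r=11.6) → bbox [-23.4,-12.7,1.3] .. [-0.2,10.5,24.5]
B = sphere(r=9.5) → bbox [-9.5,-9.5,-9.5] .. [9.5,9.5,9.5]
lo = A.lo+B.lo = [-23.4-9.5, -12.7-9.5, 1.3-9.5] = [-32.900,-22.200,-8.200]
hi = A.hi+B.hi = [-0.2+9.5, 10.5+9.5, 24.5+9.5] = [9.300,20.000,34.000]
diag = √(42.2²+42.2²+42.2²) = √5342.52 = 73.093

min=[-32.900,-22.200,-8.200] max=[9.300,20.000,34.000] diag=73.093


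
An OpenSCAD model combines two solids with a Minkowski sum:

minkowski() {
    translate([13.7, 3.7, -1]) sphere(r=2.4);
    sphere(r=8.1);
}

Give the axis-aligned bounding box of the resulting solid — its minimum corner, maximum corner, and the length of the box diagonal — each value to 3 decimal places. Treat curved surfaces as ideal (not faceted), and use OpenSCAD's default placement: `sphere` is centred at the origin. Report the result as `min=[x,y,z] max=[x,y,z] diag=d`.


min=[3.200,-6.800,-11.500] max=[24.200,14.200,9.500] diag=36.373

A = translate([13.7, 3.7, -1]) sphere(r=2.4) → bbox [11.3,1.3,-3.4] .. [16.1,6.1,1.4]
B = sphere(r=8.1) → bbox [-8.1,-8.1,-8.1] .. [8.1,8.1,8.1]
lo = A.lo+B.lo = [11.3-8.1, 1.3-8.1, -3.4-8.1] = [3.200,-6.800,-11.500]
hi = A.hi+B.hi = [16.1+8.1, 6.1+8.1, 1.4+8.1] = [24.200,14.200,9.500]
diag = √(21²+21²+21²) = √1323 = 36.373


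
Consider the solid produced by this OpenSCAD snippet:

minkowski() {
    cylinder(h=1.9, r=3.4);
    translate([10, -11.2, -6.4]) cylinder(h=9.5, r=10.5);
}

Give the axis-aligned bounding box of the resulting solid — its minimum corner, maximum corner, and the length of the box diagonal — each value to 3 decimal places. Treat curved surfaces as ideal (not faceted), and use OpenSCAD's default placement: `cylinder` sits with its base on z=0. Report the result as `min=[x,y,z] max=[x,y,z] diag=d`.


min=[-3.900,-25.100,-6.400] max=[23.900,2.700,5.000] diag=40.935

A = translate([10, -11.2, -6.4]) cylinder(h=9.5, r=10.5) → bbox [-0.5,-21.7,-6.4] .. [20.5,-0.7,3.1]
B = cylinder(h=1.9, r=3.4) → bbox [-3.4,-3.4,0] .. [3.4,3.4,1.9]
lo = A.lo+B.lo = [-0.5-3.4, -21.7-3.4, -6.4+0] = [-3.900,-25.100,-6.400]
hi = A.hi+B.hi = [20.5+3.4, -0.7+3.4, 3.1+1.9] = [23.900,2.700,5.000]
diag = √(27.8²+27.8²+11.4²) = √1675.64 = 40.935


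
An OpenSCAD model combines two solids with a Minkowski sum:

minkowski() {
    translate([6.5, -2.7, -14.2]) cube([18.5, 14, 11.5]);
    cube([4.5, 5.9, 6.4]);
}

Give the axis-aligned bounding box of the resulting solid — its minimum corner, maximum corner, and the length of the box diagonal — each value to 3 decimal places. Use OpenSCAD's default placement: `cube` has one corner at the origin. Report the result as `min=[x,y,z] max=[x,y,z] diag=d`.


min=[6.500,-2.700,-14.200] max=[29.500,17.200,3.700] diag=35.291

A = translate([6.5, -2.7, -14.2]) cube([18.5, 14, 11.5]) → bbox [6.5,-2.7,-14.2] .. [25,11.3,-2.7]
B = cube([4.5, 5.9, 6.4]) → bbox [0,0,0] .. [4.5,5.9,6.4]
lo = A.lo+B.lo = [6.5+0, -2.7+0, -14.2+0] = [6.500,-2.700,-14.200]
hi = A.hi+B.hi = [25+4.5, 11.3+5.9, -2.7+6.4] = [29.500,17.200,3.700]
diag = √(23²+19.9²+17.9²) = √1245.42 = 35.291


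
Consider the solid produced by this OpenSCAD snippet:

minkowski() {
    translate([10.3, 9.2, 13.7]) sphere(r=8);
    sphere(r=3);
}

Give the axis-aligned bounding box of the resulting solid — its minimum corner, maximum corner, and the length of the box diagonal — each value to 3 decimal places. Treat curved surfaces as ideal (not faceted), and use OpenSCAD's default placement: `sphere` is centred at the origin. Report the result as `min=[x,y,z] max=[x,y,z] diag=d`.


min=[-0.700,-1.800,2.700] max=[21.300,20.200,24.700] diag=38.105

A = translate([10.3, 9.2, 13.7]) sphere(r=8) → bbox [2.3,1.2,5.7] .. [18.3,17.2,21.7]
B = sphere(r=3) → bbox [-3,-3,-3] .. [3,3,3]
lo = A.lo+B.lo = [2.3-3, 1.2-3, 5.7-3] = [-0.700,-1.800,2.700]
hi = A.hi+B.hi = [18.3+3, 17.2+3, 21.7+3] = [21.300,20.200,24.700]
diag = √(22²+22²+22²) = √1452 = 38.105


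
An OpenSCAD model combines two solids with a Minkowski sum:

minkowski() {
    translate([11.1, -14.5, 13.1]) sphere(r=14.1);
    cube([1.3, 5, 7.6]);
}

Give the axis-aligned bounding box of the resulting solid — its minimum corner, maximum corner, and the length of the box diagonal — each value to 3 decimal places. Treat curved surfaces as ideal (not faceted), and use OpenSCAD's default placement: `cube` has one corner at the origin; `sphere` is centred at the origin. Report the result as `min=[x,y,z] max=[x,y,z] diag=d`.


A = translate([11.1, -14.5, 13.1]) sphere(r=14.1) → bbox [-3,-28.6,-1] .. [25.2,-0.4,27.2]
B = cube([1.3, 5, 7.6]) → bbox [0,0,0] .. [1.3,5,7.6]
lo = A.lo+B.lo = [-3+0, -28.6+0, -1+0] = [-3.000,-28.600,-1.000]
hi = A.hi+B.hi = [25.2+1.3, -0.4+5, 27.2+7.6] = [26.500,4.600,34.800]
diag = √(29.5²+33.2²+35.8²) = √3254.13 = 57.045

min=[-3.000,-28.600,-1.000] max=[26.500,4.600,34.800] diag=57.045
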